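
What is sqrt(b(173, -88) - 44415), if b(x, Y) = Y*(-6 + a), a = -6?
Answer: I*sqrt(43359) ≈ 208.23*I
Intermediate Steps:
b(x, Y) = -12*Y (b(x, Y) = Y*(-6 - 6) = Y*(-12) = -12*Y)
sqrt(b(173, -88) - 44415) = sqrt(-12*(-88) - 44415) = sqrt(1056 - 44415) = sqrt(-43359) = I*sqrt(43359)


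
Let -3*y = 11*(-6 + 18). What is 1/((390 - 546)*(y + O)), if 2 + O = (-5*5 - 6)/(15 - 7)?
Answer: 2/15561 ≈ 0.00012853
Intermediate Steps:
y = -44 (y = -11*(-6 + 18)/3 = -11*12/3 = -⅓*132 = -44)
O = -47/8 (O = -2 + (-5*5 - 6)/(15 - 7) = -2 + (-25 - 6)/8 = -2 + (⅛)*(-31) = -2 - 31/8 = -47/8 ≈ -5.8750)
1/((390 - 546)*(y + O)) = 1/((390 - 546)*(-44 - 47/8)) = 1/(-156*(-399/8)) = 1/(15561/2) = 2/15561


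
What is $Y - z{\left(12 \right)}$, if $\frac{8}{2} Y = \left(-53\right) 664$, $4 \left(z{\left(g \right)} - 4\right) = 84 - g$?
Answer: $-8820$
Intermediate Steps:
$z{\left(g \right)} = 25 - \frac{g}{4}$ ($z{\left(g \right)} = 4 + \frac{84 - g}{4} = 4 - \left(-21 + \frac{g}{4}\right) = 25 - \frac{g}{4}$)
$Y = -8798$ ($Y = \frac{\left(-53\right) 664}{4} = \frac{1}{4} \left(-35192\right) = -8798$)
$Y - z{\left(12 \right)} = -8798 - \left(25 - 3\right) = -8798 - 22 = -8820$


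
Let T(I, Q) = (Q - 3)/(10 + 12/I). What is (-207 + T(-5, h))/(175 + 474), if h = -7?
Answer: -3958/12331 ≈ -0.32098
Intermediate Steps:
T(I, Q) = (-3 + Q)/(10 + 12/I)
(-207 + T(-5, h))/(175 + 474) = (-207 + (½)*(-5)*(-3 - 7)/(6 + 5*(-5)))/(175 + 474) = (-207 + (½)*(-5)*(-10)/(6 - 25))/649 = (-207 + (½)*(-5)*(-10)/(-19))*(1/649) = (-207 + (½)*(-5)*(-1/19)*(-10))*(1/649) = (-207 - 25/19)*(1/649) = -3958/19*1/649 = -3958/12331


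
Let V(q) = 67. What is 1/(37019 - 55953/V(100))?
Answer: 67/2424320 ≈ 2.7637e-5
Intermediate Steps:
1/(37019 - 55953/V(100)) = 1/(37019 - 55953/67) = 1/(2424320/67) = 67/2424320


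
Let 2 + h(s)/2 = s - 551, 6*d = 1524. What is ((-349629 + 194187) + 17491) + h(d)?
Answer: -138549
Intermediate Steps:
d = 254 (d = (⅙)*1524 = 254)
h(s) = -1106 + 2*s (h(s) = -4 + 2*(s - 551) = -4 + 2*(-551 + s) = -4 + (-1102 + 2*s) = -1106 + 2*s)
((-349629 + 194187) + 17491) + h(d) = ((-349629 + 194187) + 17491) + (-1106 + 2*254) = (-155442 + 17491) + (-1106 + 508) = -137951 - 598 = -138549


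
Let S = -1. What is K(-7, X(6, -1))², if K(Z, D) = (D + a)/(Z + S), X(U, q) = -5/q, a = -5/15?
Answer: 49/144 ≈ 0.34028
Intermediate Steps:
a = -⅓ (a = -5*1/15 = -⅓ ≈ -0.33333)
K(Z, D) = (-⅓ + D)/(-1 + Z) (K(Z, D) = (D - ⅓)/(Z - 1) = (-⅓ + D)/(-1 + Z))
K(-7, X(6, -1))² = ((-⅓ - 5/(-1))/(-1 - 7))² = ((-⅓ - 5*(-1))/(-8))² = (-(-⅓ + 5)/8)² = (-⅛*14/3)² = (-7/12)² = 49/144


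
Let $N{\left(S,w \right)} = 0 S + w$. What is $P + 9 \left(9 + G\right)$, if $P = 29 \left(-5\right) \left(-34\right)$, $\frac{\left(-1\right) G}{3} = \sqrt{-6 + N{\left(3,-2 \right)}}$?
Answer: $5011 - 54 i \sqrt{2} \approx 5011.0 - 76.368 i$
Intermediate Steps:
$N{\left(S,w \right)} = w$ ($N{\left(S,w \right)} = 0 + w = w$)
$G = - 6 i \sqrt{2}$ ($G = - 3 \sqrt{-6 - 2} = - 3 \sqrt{-8} = - 3 \cdot 2 i \sqrt{2} = - 6 i \sqrt{2} \approx - 8.4853 i$)
$P = 4930$ ($P = \left(-145\right) \left(-34\right) = 4930$)
$P + 9 \left(9 + G\right) = 4930 + 9 \left(9 - 6 i \sqrt{2}\right) = 4930 + \left(81 - 54 i \sqrt{2}\right) = 5011 - 54 i \sqrt{2}$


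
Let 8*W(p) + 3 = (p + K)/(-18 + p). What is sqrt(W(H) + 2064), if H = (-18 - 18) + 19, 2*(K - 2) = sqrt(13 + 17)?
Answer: sqrt(40448100 - 35*sqrt(30))/140 ≈ 45.428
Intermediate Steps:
K = 2 + sqrt(30)/2 (K = 2 + sqrt(13 + 17)/2 = 2 + sqrt(30)/2 ≈ 4.7386)
H = -17 (H = -36 + 19 = -17)
W(p) = -3/8 + (2 + p + sqrt(30)/2)/(8*(-18 + p)) (W(p) = -3/8 + ((p + (2 + sqrt(30)/2))/(-18 + p))/8 = -3/8 + ((2 + p + sqrt(30)/2)/(-18 + p))/8 = -3/8 + (2 + p + sqrt(30)/2)/(8*(-18 + p)))
sqrt(W(H) + 2064) = sqrt((112 + sqrt(30) - 4*(-17))/(16*(-18 - 17)) + 2064) = sqrt((1/16)*(112 + sqrt(30) + 68)/(-35) + 2064) = sqrt((1/16)*(-1/35)*(180 + sqrt(30)) + 2064) = sqrt((-9/28 - sqrt(30)/560) + 2064) = sqrt(57783/28 - sqrt(30)/560)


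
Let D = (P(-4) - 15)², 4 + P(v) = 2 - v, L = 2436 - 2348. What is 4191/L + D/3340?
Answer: 318473/6680 ≈ 47.676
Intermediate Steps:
L = 88
P(v) = -2 - v (P(v) = -4 + (2 - v) = -2 - v)
D = 169 (D = ((-2 - 1*(-4)) - 15)² = ((-2 + 4) - 15)² = (2 - 15)² = (-13)² = 169)
4191/L + D/3340 = 4191/88 + 169/3340 = 4191*(1/88) + 169*(1/3340) = 381/8 + 169/3340 = 318473/6680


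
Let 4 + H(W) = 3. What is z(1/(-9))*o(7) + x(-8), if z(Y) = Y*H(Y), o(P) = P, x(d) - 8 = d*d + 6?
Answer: 709/9 ≈ 78.778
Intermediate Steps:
x(d) = 14 + d² (x(d) = 8 + (d*d + 6) = 8 + (d² + 6) = 8 + (6 + d²) = 14 + d²)
H(W) = -1 (H(W) = -4 + 3 = -1)
z(Y) = -Y (z(Y) = Y*(-1) = -Y)
z(1/(-9))*o(7) + x(-8) = -1/(-9)*7 + (14 + (-8)²) = -1*(-⅑)*7 + (14 + 64) = (⅑)*7 + 78 = 7/9 + 78 = 709/9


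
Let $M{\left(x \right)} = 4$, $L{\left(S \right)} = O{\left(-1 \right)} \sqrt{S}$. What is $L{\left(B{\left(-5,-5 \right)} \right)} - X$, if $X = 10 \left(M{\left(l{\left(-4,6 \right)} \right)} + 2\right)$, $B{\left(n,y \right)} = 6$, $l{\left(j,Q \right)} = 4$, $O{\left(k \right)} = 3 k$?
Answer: $-60 - 3 \sqrt{6} \approx -67.349$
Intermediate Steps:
$L{\left(S \right)} = - 3 \sqrt{S}$ ($L{\left(S \right)} = 3 \left(-1\right) \sqrt{S} = - 3 \sqrt{S}$)
$X = 60$ ($X = 10 \left(4 + 2\right) = 10 \cdot 6 = 60$)
$L{\left(B{\left(-5,-5 \right)} \right)} - X = - 3 \sqrt{6} - 60 = -60 - 3 \sqrt{6}$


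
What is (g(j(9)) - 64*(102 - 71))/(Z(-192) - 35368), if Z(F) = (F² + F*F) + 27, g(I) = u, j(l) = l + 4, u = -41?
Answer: -2025/38387 ≈ -0.052752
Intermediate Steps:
j(l) = 4 + l
g(I) = -41
Z(F) = 27 + 2*F² (Z(F) = (F² + F²) + 27 = 2*F² + 27 = 27 + 2*F²)
(g(j(9)) - 64*(102 - 71))/(Z(-192) - 35368) = (-41 - 64*(102 - 71))/((27 + 2*(-192)²) - 35368) = (-41 - 64*31)/((27 + 2*36864) - 35368) = (-41 - 1984)/((27 + 73728) - 35368) = -2025/(73755 - 35368) = -2025/38387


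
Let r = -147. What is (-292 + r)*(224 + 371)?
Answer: -261205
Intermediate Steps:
(-292 + r)*(224 + 371) = (-292 - 147)*(224 + 371) = -439*595 = -261205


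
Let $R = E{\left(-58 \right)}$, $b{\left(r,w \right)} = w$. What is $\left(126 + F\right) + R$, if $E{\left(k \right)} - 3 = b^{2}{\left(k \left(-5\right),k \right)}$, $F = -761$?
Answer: $2732$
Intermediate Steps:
$E{\left(k \right)} = 3 + k^{2}$
$R = 3367$ ($R = 3 + \left(-58\right)^{2} = 3 + 3364 = 3367$)
$\left(126 + F\right) + R = \left(126 - 761\right) + 3367 = -635 + 3367 = 2732$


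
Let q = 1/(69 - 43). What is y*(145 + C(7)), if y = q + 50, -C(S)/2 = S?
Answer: 170431/26 ≈ 6555.0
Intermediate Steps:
C(S) = -2*S
q = 1/26 ≈ 0.038462
y = 1301/26 (y = 1/26 + 50 = 1301/26 ≈ 50.038)
y*(145 + C(7)) = 1301*(145 - 2*7)/26 = 1301*(145 - 14)/26 = (1301/26)*131 = 170431/26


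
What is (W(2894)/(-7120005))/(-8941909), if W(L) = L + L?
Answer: 5788/63666436789545 ≈ 9.0911e-11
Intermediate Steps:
W(L) = 2*L
(W(2894)/(-7120005))/(-8941909) = ((2*2894)/(-7120005))/(-8941909) = (5788*(-1/7120005))*(-1/8941909) = -5788/7120005*(-1/8941909) = 5788/63666436789545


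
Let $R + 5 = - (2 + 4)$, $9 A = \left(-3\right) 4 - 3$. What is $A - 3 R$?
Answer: $\frac{94}{3} \approx 31.333$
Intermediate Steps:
$A = - \frac{5}{3}$ ($A = \frac{\left(-3\right) 4 - 3}{9} = \frac{-12 - 3}{9} = \frac{1}{9} \left(-15\right) = - \frac{5}{3} \approx -1.6667$)
$R = -11$ ($R = -5 - \left(2 + 4\right) = -5 - 6 = -11$)
$A - 3 R = - \frac{5}{3} - -33 = - \frac{5}{3} + 33 = \frac{94}{3}$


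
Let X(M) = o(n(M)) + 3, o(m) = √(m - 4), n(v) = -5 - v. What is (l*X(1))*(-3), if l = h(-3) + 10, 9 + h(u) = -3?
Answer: 18 + 6*I*√10 ≈ 18.0 + 18.974*I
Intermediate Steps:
h(u) = -12 (h(u) = -9 - 3 = -12)
o(m) = √(-4 + m)
X(M) = 3 + √(-9 - M) (X(M) = √(-4 + (-5 - M)) + 3 = √(-9 - M) + 3 = 3 + √(-9 - M))
l = -2 (l = -12 + 10 = -2)
(l*X(1))*(-3) = -2*(3 + √(-9 - 1*1))*(-3) = -2*(3 + √(-9 - 1))*(-3) = -2*(3 + √(-10))*(-3) = -2*(3 + I*√10)*(-3) = (-6 - 2*I*√10)*(-3) = 18 + 6*I*√10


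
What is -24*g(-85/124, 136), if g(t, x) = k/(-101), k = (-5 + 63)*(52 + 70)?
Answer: 169824/101 ≈ 1681.4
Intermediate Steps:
k = 7076 (k = 58*122 = 7076)
g(t, x) = -7076/101 (g(t, x) = 7076/(-101) = 7076*(-1/101) = -7076/101)
-24*g(-85/124, 136) = -24*(-7076/101) = 169824/101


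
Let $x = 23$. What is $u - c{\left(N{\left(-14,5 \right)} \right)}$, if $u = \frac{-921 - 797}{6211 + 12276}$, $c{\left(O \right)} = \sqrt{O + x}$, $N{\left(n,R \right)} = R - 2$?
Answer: $- \frac{1718}{18487} - \sqrt{26} \approx -5.1919$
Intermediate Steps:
$N{\left(n,R \right)} = -2 + R$
$c{\left(O \right)} = \sqrt{23 + O}$ ($c{\left(O \right)} = \sqrt{O + 23} = \sqrt{23 + O}$)
$u = - \frac{1718}{18487} \approx -0.09293$
$u - c{\left(N{\left(-14,5 \right)} \right)} = - \frac{1718}{18487} - \sqrt{23 + \left(-2 + 5\right)} = - \frac{1718}{18487} - \sqrt{23 + 3} = - \frac{1718}{18487} - \sqrt{26}$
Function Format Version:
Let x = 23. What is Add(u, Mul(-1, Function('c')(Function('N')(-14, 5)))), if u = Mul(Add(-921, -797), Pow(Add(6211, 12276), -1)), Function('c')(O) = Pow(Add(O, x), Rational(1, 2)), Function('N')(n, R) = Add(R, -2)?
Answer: Add(Rational(-1718, 18487), Mul(-1, Pow(26, Rational(1, 2)))) ≈ -5.1919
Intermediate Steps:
Function('N')(n, R) = Add(-2, R)
Function('c')(O) = Pow(Add(23, O), Rational(1, 2)) (Function('c')(O) = Pow(Add(O, 23), Rational(1, 2)) = Pow(Add(23, O), Rational(1, 2)))
u = Rational(-1718, 18487) (u = Mul(-1718, Pow(18487, -1)) = Mul(-1718, Rational(1, 18487)) = Rational(-1718, 18487) ≈ -0.092930)
Add(u, Mul(-1, Function('c')(Function('N')(-14, 5)))) = Add(Rational(-1718, 18487), Mul(-1, Pow(Add(23, Add(-2, 5)), Rational(1, 2)))) = Add(Rational(-1718, 18487), Mul(-1, Pow(Add(23, 3), Rational(1, 2)))) = Add(Rational(-1718, 18487), Mul(-1, Pow(26, Rational(1, 2))))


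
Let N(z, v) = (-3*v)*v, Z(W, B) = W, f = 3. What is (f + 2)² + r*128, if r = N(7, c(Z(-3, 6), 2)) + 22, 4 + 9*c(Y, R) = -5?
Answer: 2457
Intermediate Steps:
c(Y, R) = -1 (c(Y, R) = -4/9 + (⅑)*(-5) = -4/9 - 5/9 = -1)
N(z, v) = -3*v²
r = 19 (r = -3*(-1)² + 22 = -3*1 + 22 = -3 + 22 = 19)
(f + 2)² + r*128 = (3 + 2)² + 19*128 = 5² + 2432 = 25 + 2432 = 2457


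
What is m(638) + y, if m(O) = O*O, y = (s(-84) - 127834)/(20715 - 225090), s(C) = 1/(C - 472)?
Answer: 9250699681141/22726500 ≈ 4.0704e+5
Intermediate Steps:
s(C) = 1/(-472 + C)
y = 14215141/22726500 (y = (1/(-472 - 84) - 127834)/(20715 - 225090) = (1/(-556) - 127834)/(-204375) = (-1/556 - 127834)*(-1/204375) = -71075705/556*(-1/204375) = 14215141/22726500 ≈ 0.62549)
m(O) = O**2
m(638) + y = 638**2 + 14215141/22726500 = 407044 + 14215141/22726500 = 9250699681141/22726500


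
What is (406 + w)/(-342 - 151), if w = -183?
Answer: -223/493 ≈ -0.45233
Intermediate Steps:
(406 + w)/(-342 - 151) = (406 - 183)/(-342 - 151) = 223/(-493) = 223*(-1/493) = -223/493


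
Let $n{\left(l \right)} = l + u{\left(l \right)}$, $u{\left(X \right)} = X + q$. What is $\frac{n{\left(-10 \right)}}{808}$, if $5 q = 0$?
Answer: $- \frac{5}{202} \approx -0.024752$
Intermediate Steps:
$q = 0$ ($q = \frac{1}{5} \cdot 0 = 0$)
$u{\left(X \right)} = X$ ($u{\left(X \right)} = X + 0 = X$)
$n{\left(l \right)} = 2 l$ ($n{\left(l \right)} = l + l = 2 l$)
$\frac{n{\left(-10 \right)}}{808} = \frac{2 \left(-10\right)}{808} = \left(-20\right) \frac{1}{808} = - \frac{5}{202}$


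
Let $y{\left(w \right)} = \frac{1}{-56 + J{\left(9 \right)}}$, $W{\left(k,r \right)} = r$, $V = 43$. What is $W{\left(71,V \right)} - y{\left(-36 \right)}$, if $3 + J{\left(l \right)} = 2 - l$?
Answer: $\frac{2839}{66} \approx 43.015$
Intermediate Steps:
$J{\left(l \right)} = -1 - l$ ($J{\left(l \right)} = -3 - \left(-2 + l\right) = -1 - l$)
$y{\left(w \right)} = - \frac{1}{66}$ ($y{\left(w \right)} = \frac{1}{-56 - 10} = \frac{1}{-66} = - \frac{1}{66}$)
$W{\left(71,V \right)} - y{\left(-36 \right)} = 43 - - \frac{1}{66} = 43 + \frac{1}{66} = \frac{2839}{66}$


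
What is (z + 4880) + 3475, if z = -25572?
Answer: -17217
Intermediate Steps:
(z + 4880) + 3475 = (-25572 + 4880) + 3475 = -20692 + 3475 = -17217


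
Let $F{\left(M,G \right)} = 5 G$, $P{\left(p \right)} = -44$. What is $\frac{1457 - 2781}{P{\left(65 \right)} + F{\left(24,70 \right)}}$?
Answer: $- \frac{662}{153} \approx -4.3268$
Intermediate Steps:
$\frac{1457 - 2781}{P{\left(65 \right)} + F{\left(24,70 \right)}} = \frac{1457 - 2781}{-44 + 5 \cdot 70} = - \frac{1324}{-44 + 350} = - \frac{1324}{306} = \left(-1324\right) \frac{1}{306} = - \frac{662}{153}$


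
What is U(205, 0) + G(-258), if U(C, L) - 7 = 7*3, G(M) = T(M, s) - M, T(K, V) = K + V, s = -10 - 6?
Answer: 12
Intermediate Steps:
s = -16
G(M) = -16 (G(M) = (M - 16) - M = (-16 + M) - M = -16)
U(C, L) = 28 (U(C, L) = 7 + 7*3 = 7 + 21 = 28)
U(205, 0) + G(-258) = 28 - 16 = 12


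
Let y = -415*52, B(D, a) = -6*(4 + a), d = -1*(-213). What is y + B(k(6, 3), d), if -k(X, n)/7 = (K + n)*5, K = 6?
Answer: -22882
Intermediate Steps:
k(X, n) = -210 - 35*n (k(X, n) = -7*(6 + n)*5 = -7*(30 + 5*n) = -210 - 35*n)
d = 213
B(D, a) = -24 - 6*a
y = -21580
y + B(k(6, 3), d) = -21580 + (-24 - 6*213) = -21580 + (-24 - 1278) = -21580 - 1302 = -22882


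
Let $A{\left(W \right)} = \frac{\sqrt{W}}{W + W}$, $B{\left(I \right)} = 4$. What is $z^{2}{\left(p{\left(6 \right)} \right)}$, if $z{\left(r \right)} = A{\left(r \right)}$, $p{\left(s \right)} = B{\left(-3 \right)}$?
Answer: $\frac{1}{16} \approx 0.0625$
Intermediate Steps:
$p{\left(s \right)} = 4$
$A{\left(W \right)} = \frac{1}{2 \sqrt{W}}$ ($A{\left(W \right)} = \frac{\sqrt{W}}{2 W} = \frac{1}{2 W} \sqrt{W} = \frac{1}{2 \sqrt{W}}$)
$z{\left(r \right)} = \frac{1}{2 \sqrt{r}}$
$z^{2}{\left(p{\left(6 \right)} \right)} = \left(\frac{1}{2 \cdot 2}\right)^{2} = \left(\frac{1}{2} \cdot \frac{1}{2}\right)^{2} = \left(\frac{1}{4}\right)^{2} = \frac{1}{16}$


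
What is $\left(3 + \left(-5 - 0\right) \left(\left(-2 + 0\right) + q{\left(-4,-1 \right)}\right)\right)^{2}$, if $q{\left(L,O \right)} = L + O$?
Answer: $1444$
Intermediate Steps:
$\left(3 + \left(-5 - 0\right) \left(\left(-2 + 0\right) + q{\left(-4,-1 \right)}\right)\right)^{2} = \left(3 + \left(-5 - 0\right) \left(\left(-2 + 0\right) - 5\right)\right)^{2} = \left(3 + \left(-5 + 0\right) \left(-2 - 5\right)\right)^{2} = \left(3 - -35\right)^{2} = \left(3 + 35\right)^{2} = 38^{2} = 1444$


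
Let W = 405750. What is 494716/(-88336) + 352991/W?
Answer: -21193650503/4480291500 ≈ -4.7304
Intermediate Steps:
494716/(-88336) + 352991/W = 494716/(-88336) + 352991/405750 = 494716*(-1/88336) + 352991*(1/405750) = -123679/22084 + 352991/405750 = -21193650503/4480291500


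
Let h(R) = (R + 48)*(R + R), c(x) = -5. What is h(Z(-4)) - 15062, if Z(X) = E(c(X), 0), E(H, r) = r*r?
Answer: -15062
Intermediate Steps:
E(H, r) = r²
Z(X) = 0 (Z(X) = 0² = 0)
h(R) = 2*R*(48 + R) (h(R) = (48 + R)*(2*R) = 2*R*(48 + R))
h(Z(-4)) - 15062 = 2*0*(48 + 0) - 15062 = 2*0*48 - 15062 = 0 - 15062 = -15062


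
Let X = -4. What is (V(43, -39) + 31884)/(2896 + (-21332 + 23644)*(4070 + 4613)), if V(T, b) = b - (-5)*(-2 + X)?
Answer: 35/22088 ≈ 0.0015846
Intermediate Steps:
V(T, b) = -30 + b (V(T, b) = b - (-5)*(-2 - 4) = b - (-5)*(-6) = b - 1*30 = b - 30 = -30 + b)
(V(43, -39) + 31884)/(2896 + (-21332 + 23644)*(4070 + 4613)) = ((-30 - 39) + 31884)/(2896 + (-21332 + 23644)*(4070 + 4613)) = (-69 + 31884)/(2896 + 2312*8683) = 31815/(2896 + 20075096) = 31815/20077992 = 31815*(1/20077992) = 35/22088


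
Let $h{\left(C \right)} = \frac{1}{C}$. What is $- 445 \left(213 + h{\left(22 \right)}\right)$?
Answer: $- \frac{2085715}{22} \approx -94805.0$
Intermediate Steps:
$- 445 \left(213 + h{\left(22 \right)}\right) = - 445 \left(213 + \frac{1}{22}\right) = \left(-445\right) \frac{4687}{22} = - \frac{2085715}{22}$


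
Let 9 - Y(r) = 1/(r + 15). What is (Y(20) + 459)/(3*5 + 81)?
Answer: 16379/3360 ≈ 4.8747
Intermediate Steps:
Y(r) = 9 - 1/(15 + r) (Y(r) = 9 - 1/(r + 15) = 9 - 1/(15 + r))
(Y(20) + 459)/(3*5 + 81) = ((134 + 9*20)/(15 + 20) + 459)/(3*5 + 81) = ((134 + 180)/35 + 459)/(15 + 81) = ((1/35)*314 + 459)/96 = (314/35 + 459)*(1/96) = (16379/35)*(1/96) = 16379/3360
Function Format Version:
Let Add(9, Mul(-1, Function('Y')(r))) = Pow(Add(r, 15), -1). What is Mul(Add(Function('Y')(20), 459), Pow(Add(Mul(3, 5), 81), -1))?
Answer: Rational(16379, 3360) ≈ 4.8747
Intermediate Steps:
Function('Y')(r) = Add(9, Mul(-1, Pow(Add(15, r), -1))) (Function('Y')(r) = Add(9, Mul(-1, Pow(Add(r, 15), -1))) = Add(9, Mul(-1, Pow(Add(15, r), -1))))
Mul(Add(Function('Y')(20), 459), Pow(Add(Mul(3, 5), 81), -1)) = Mul(Add(Mul(Pow(Add(15, 20), -1), Add(134, Mul(9, 20))), 459), Pow(Add(Mul(3, 5), 81), -1)) = Mul(Add(Mul(Pow(35, -1), Add(134, 180)), 459), Pow(Add(15, 81), -1)) = Mul(Add(Mul(Rational(1, 35), 314), 459), Pow(96, -1)) = Mul(Add(Rational(314, 35), 459), Rational(1, 96)) = Mul(Rational(16379, 35), Rational(1, 96)) = Rational(16379, 3360)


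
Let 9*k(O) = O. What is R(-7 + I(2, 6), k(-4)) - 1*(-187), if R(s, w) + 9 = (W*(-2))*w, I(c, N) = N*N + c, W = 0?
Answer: 178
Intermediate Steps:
k(O) = O/9
I(c, N) = c + N**2 (I(c, N) = N**2 + c = c + N**2)
R(s, w) = -9 (R(s, w) = -9 + (0*(-2))*w = -9 + 0*w = -9 + 0 = -9)
R(-7 + I(2, 6), k(-4)) - 1*(-187) = -9 - 1*(-187) = -9 + 187 = 178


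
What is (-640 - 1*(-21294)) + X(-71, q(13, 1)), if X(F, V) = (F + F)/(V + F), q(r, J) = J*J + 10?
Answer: 619691/30 ≈ 20656.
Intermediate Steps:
q(r, J) = 10 + J**2 (q(r, J) = J**2 + 10 = 10 + J**2)
X(F, V) = 2*F/(F + V) (X(F, V) = (2*F)/(F + V) = 2*F/(F + V))
(-640 - 1*(-21294)) + X(-71, q(13, 1)) = (-640 - 1*(-21294)) + 2*(-71)/(-71 + (10 + 1**2)) = (-640 + 21294) + 2*(-71)/(-71 + (10 + 1)) = 20654 + 2*(-71)/(-71 + 11) = 20654 + 2*(-71)/(-60) = 20654 + 2*(-71)*(-1/60) = 20654 + 71/30 = 619691/30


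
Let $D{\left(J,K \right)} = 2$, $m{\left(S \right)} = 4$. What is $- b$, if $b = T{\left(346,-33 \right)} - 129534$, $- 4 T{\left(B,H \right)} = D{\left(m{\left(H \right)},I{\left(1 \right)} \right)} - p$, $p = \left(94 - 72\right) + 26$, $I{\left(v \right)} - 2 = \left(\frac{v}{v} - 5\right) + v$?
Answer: $\frac{259045}{2} \approx 1.2952 \cdot 10^{5}$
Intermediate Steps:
$I{\left(v \right)} = -2 + v$ ($I{\left(v \right)} = 2 - \left(5 - v - \frac{v}{v}\right) = 2 + \left(\left(1 - 5\right) + v\right) = 2 + \left(-4 + v\right) = -2 + v$)
$p = 48$ ($p = 22 + 26 = 48$)
$T{\left(B,H \right)} = \frac{23}{2}$ ($T{\left(B,H \right)} = - \frac{2 - 48}{4} = \left(- \frac{1}{4}\right) \left(-46\right) = \frac{23}{2}$)
$b = - \frac{259045}{2}$ ($b = \frac{23}{2} - 129534 = - \frac{259045}{2} \approx -1.2952 \cdot 10^{5}$)
$- b = \left(-1\right) \left(- \frac{259045}{2}\right) = \frac{259045}{2}$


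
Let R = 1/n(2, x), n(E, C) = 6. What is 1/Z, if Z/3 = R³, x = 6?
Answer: 72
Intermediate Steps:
R = ⅙ (R = 1/6 = ⅙ ≈ 0.16667)
Z = 1/72 (Z = 3*(⅙)³ = 3*(1/216) = 1/72 ≈ 0.013889)
1/Z = 1/(1/72) = 72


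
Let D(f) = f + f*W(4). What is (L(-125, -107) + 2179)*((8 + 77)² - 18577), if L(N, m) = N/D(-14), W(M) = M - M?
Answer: -173861556/7 ≈ -2.4837e+7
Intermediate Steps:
W(M) = 0
D(f) = f (D(f) = f + f*0 = f + 0 = f)
L(N, m) = -N/14 (L(N, m) = N/(-14) = N*(-1/14) = -N/14)
(L(-125, -107) + 2179)*((8 + 77)² - 18577) = (-1/14*(-125) + 2179)*((8 + 77)² - 18577) = (125/14 + 2179)*(85² - 18577) = 30631*(7225 - 18577)/14 = (30631/14)*(-11352) = -173861556/7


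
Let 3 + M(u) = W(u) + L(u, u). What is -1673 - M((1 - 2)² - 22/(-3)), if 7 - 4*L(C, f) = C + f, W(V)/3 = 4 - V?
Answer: -19855/12 ≈ -1654.6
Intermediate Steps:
W(V) = 12 - 3*V (W(V) = 3*(4 - V) = 12 - 3*V)
L(C, f) = 7/4 - C/4 - f/4 (L(C, f) = 7/4 - (C + f)/4 = 7/4 + (-C/4 - f/4) = 7/4 - C/4 - f/4)
M(u) = 43/4 - 7*u/2 (M(u) = -3 + ((12 - 3*u) + (7/4 - u/4 - u/4)) = -3 + ((12 - 3*u) + (7/4 - u/2)) = -3 + (55/4 - 7*u/2) = 43/4 - 7*u/2)
-1673 - M((1 - 2)² - 22/(-3)) = -1673 - (43/4 - 7*((1 - 2)² - 22/(-3))/2) = -1673 - (43/4 - 7*((-1)² - 22*(-1)/3)/2) = -1673 - (43/4 - 7*(1 - 1*(-22/3))/2) = -1673 - (43/4 - 7*(1 + 22/3)/2) = -1673 - (43/4 - 7/2*25/3) = -1673 - (43/4 - 175/6) = -1673 - 1*(-221/12) = -1673 + 221/12 = -19855/12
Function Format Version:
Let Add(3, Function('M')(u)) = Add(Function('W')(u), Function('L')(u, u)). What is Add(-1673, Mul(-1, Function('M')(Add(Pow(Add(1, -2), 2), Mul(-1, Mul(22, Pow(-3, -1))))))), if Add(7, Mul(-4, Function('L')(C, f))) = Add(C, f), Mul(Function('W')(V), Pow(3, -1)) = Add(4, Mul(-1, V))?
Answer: Rational(-19855, 12) ≈ -1654.6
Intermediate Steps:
Function('W')(V) = Add(12, Mul(-3, V)) (Function('W')(V) = Mul(3, Add(4, Mul(-1, V))) = Add(12, Mul(-3, V)))
Function('L')(C, f) = Add(Rational(7, 4), Mul(Rational(-1, 4), C), Mul(Rational(-1, 4), f)) (Function('L')(C, f) = Add(Rational(7, 4), Mul(Rational(-1, 4), Add(C, f))) = Add(Rational(7, 4), Add(Mul(Rational(-1, 4), C), Mul(Rational(-1, 4), f))) = Add(Rational(7, 4), Mul(Rational(-1, 4), C), Mul(Rational(-1, 4), f)))
Function('M')(u) = Add(Rational(43, 4), Mul(Rational(-7, 2), u)) (Function('M')(u) = Add(-3, Add(Add(12, Mul(-3, u)), Add(Rational(7, 4), Mul(Rational(-1, 4), u), Mul(Rational(-1, 4), u)))) = Add(-3, Add(Add(12, Mul(-3, u)), Add(Rational(7, 4), Mul(Rational(-1, 2), u)))) = Add(-3, Add(Rational(55, 4), Mul(Rational(-7, 2), u))) = Add(Rational(43, 4), Mul(Rational(-7, 2), u)))
Add(-1673, Mul(-1, Function('M')(Add(Pow(Add(1, -2), 2), Mul(-1, Mul(22, Pow(-3, -1))))))) = Add(-1673, Mul(-1, Add(Rational(43, 4), Mul(Rational(-7, 2), Add(Pow(Add(1, -2), 2), Mul(-1, Mul(22, Pow(-3, -1)))))))) = Add(-1673, Mul(-1, Add(Rational(43, 4), Mul(Rational(-7, 2), Add(Pow(-1, 2), Mul(-1, Mul(22, Rational(-1, 3)))))))) = Add(-1673, Mul(-1, Add(Rational(43, 4), Mul(Rational(-7, 2), Add(1, Mul(-1, Rational(-22, 3))))))) = Add(-1673, Mul(-1, Add(Rational(43, 4), Mul(Rational(-7, 2), Add(1, Rational(22, 3)))))) = Add(-1673, Mul(-1, Add(Rational(43, 4), Mul(Rational(-7, 2), Rational(25, 3))))) = Add(-1673, Mul(-1, Add(Rational(43, 4), Rational(-175, 6)))) = Add(-1673, Mul(-1, Rational(-221, 12))) = Add(-1673, Rational(221, 12)) = Rational(-19855, 12)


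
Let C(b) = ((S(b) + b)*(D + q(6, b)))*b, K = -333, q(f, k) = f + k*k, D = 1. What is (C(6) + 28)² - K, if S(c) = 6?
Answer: 9759709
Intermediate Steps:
q(f, k) = f + k²
C(b) = b*(6 + b)*(7 + b²) (C(b) = ((6 + b)*(1 + (6 + b²)))*b = ((6 + b)*(7 + b²))*b = b*(6 + b)*(7 + b²))
(C(6) + 28)² - K = (6*(42 + 6³ + 6*6² + 7*6) + 28)² - 1*(-333) = (6*(42 + 216 + 6*36 + 42) + 28)² + 333 = (6*(42 + 216 + 216 + 42) + 28)² + 333 = (6*516 + 28)² + 333 = (3096 + 28)² + 333 = 3124² + 333 = 9759376 + 333 = 9759709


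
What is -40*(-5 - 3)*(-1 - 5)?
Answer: -1920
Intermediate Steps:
-40*(-5 - 3)*(-1 - 5) = -(-320)*(-6) = -40*48 = -1920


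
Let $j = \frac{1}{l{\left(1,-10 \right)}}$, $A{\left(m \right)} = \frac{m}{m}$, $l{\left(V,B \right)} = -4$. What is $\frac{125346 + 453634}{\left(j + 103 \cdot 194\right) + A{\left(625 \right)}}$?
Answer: $\frac{2315920}{79931} \approx 28.974$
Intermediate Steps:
$A{\left(m \right)} = 1$
$j = - \frac{1}{4}$ ($j = \frac{1}{-4} = - \frac{1}{4} \approx -0.25$)
$\frac{125346 + 453634}{\left(j + 103 \cdot 194\right) + A{\left(625 \right)}} = \frac{125346 + 453634}{\left(- \frac{1}{4} + 103 \cdot 194\right) + 1} = \frac{578980}{\left(- \frac{1}{4} + 19982\right) + 1} = \frac{578980}{\frac{79927}{4} + 1} = \frac{578980}{\frac{79931}{4}} = 578980 \cdot \frac{4}{79931} = \frac{2315920}{79931}$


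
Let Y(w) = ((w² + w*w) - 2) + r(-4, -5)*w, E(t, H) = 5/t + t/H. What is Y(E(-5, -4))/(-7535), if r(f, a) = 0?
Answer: 3/12056 ≈ 0.00024884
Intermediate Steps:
Y(w) = -2 + 2*w² (Y(w) = ((w² + w*w) - 2) + 0*w = ((w² + w²) - 2) + 0 = (2*w² - 2) + 0 = (-2 + 2*w²) + 0 = -2 + 2*w²)
Y(E(-5, -4))/(-7535) = (-2 + 2*(5/(-5) - 5/(-4))²)/(-7535) = (-2 + 2*(5*(-⅕) - 5*(-¼))²)*(-1/7535) = (-2 + 2*(-1 + 5/4)²)*(-1/7535) = (-2 + 2*(¼)²)*(-1/7535) = (-2 + 2*(1/16))*(-1/7535) = (-2 + ⅛)*(-1/7535) = -15/8*(-1/7535) = 3/12056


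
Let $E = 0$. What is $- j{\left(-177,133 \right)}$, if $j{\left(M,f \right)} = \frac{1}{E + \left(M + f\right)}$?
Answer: $\frac{1}{44} \approx 0.022727$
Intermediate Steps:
$j{\left(M,f \right)} = \frac{1}{M + f}$ ($j{\left(M,f \right)} = \frac{1}{0 + \left(M + f\right)} = \frac{1}{M + f}$)
$- j{\left(-177,133 \right)} = - \frac{1}{-177 + 133} = - \frac{1}{-44} = \left(-1\right) \left(- \frac{1}{44}\right) = \frac{1}{44}$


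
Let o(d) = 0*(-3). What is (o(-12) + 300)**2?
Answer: 90000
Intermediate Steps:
o(d) = 0
(o(-12) + 300)**2 = (0 + 300)**2 = 300**2 = 90000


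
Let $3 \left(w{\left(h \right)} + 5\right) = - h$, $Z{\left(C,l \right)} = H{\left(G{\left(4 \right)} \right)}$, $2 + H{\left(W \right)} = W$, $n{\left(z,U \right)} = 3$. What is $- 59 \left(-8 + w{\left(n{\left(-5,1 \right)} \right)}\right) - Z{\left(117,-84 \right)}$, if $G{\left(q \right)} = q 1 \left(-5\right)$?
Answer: $848$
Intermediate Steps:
$G{\left(q \right)} = - 5 q$ ($G{\left(q \right)} = q \left(-5\right) = - 5 q$)
$H{\left(W \right)} = -2 + W$
$Z{\left(C,l \right)} = -22$ ($Z{\left(C,l \right)} = -2 - 20 = -22$)
$w{\left(h \right)} = -5 - \frac{h}{3}$ ($w{\left(h \right)} = -5 + \frac{\left(-1\right) h}{3} = -5 - \frac{h}{3}$)
$- 59 \left(-8 + w{\left(n{\left(-5,1 \right)} \right)}\right) - Z{\left(117,-84 \right)} = - 59 \left(-8 - 6\right) - -22 = - 59 \left(-8 - 6\right) + 22 = \left(-59\right) \left(-14\right) + 22 = 826 + 22 = 848$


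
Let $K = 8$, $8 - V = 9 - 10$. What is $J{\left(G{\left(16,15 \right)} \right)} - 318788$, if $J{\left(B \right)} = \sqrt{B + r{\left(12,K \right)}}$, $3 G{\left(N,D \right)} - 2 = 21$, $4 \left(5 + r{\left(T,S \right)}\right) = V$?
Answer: $-318788 + \frac{\sqrt{177}}{6} \approx -3.1879 \cdot 10^{5}$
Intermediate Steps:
$V = 9$ ($V = 8 - \left(9 - 10\right) = 8 - -1 = 8 + 1 = 9$)
$r{\left(T,S \right)} = - \frac{11}{4}$ ($r{\left(T,S \right)} = -5 + \frac{1}{4} \cdot 9 = -5 + \frac{9}{4} = - \frac{11}{4}$)
$G{\left(N,D \right)} = \frac{23}{3}$ ($G{\left(N,D \right)} = \frac{2}{3} + \frac{1}{3} \cdot 21 = \frac{2}{3} + 7 = \frac{23}{3}$)
$J{\left(B \right)} = \sqrt{- \frac{11}{4} + B}$ ($J{\left(B \right)} = \sqrt{B - \frac{11}{4}} = \sqrt{- \frac{11}{4} + B}$)
$J{\left(G{\left(16,15 \right)} \right)} - 318788 = \frac{\sqrt{-11 + 4 \cdot \frac{23}{3}}}{2} - 318788 = \frac{\sqrt{-11 + \frac{92}{3}}}{2} - 318788 = \frac{\sqrt{\frac{59}{3}}}{2} - 318788 = \frac{\frac{1}{3} \sqrt{177}}{2} - 318788 = \frac{\sqrt{177}}{6} - 318788 = -318788 + \frac{\sqrt{177}}{6}$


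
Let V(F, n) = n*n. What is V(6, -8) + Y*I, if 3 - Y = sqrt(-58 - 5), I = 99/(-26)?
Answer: 1367/26 + 297*I*sqrt(7)/26 ≈ 52.577 + 30.223*I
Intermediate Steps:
V(F, n) = n**2
I = -99/26 (I = 99*(-1/26) = -99/26 ≈ -3.8077)
Y = 3 - 3*I*sqrt(7) (Y = 3 - sqrt(-58 - 5) = 3 - sqrt(-63) = 3 - 3*I*sqrt(7) ≈ 3.0 - 7.9373*I)
V(6, -8) + Y*I = (-8)**2 + (3 - 3*I*sqrt(7))*(-99/26) = 64 + (-297/26 + 297*I*sqrt(7)/26) = 1367/26 + 297*I*sqrt(7)/26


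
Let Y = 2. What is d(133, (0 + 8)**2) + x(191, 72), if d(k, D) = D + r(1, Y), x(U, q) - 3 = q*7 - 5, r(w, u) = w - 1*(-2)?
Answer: 569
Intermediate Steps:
r(w, u) = 2 + w (r(w, u) = w + 2 = 2 + w)
x(U, q) = -2 + 7*q (x(U, q) = 3 + (q*7 - 5) = 3 + (7*q - 5) = 3 + (-5 + 7*q) = -2 + 7*q)
d(k, D) = 3 + D (d(k, D) = D + (2 + 1) = D + 3 = 3 + D)
d(133, (0 + 8)**2) + x(191, 72) = (3 + (0 + 8)**2) + (-2 + 7*72) = (3 + 8**2) + (-2 + 504) = (3 + 64) + 502 = 67 + 502 = 569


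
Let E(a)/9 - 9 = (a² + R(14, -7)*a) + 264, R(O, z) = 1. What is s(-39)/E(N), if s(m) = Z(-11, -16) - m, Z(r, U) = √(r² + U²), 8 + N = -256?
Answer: 13/209115 + √377/627345 ≈ 9.3117e-5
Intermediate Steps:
N = -264 (N = -8 - 256 = -264)
Z(r, U) = √(U² + r²)
s(m) = √377 - m (s(m) = √((-16)² + (-11)²) - m = √(256 + 121) - m = √377 - m)
E(a) = 2457 + 9*a + 9*a² (E(a) = 81 + 9*((a² + 1*a) + 264) = 81 + 9*((a² + a) + 264) = 81 + 9*((a + a²) + 264) = 81 + 9*(264 + a + a²) = 81 + (2376 + 9*a + 9*a²) = 2457 + 9*a + 9*a²)
s(-39)/E(N) = (√377 - 1*(-39))/(2457 + 9*(-264) + 9*(-264)²) = (√377 + 39)/(2457 - 2376 + 9*69696) = (39 + √377)/(2457 - 2376 + 627264) = (39 + √377)/627345 = (39 + √377)*(1/627345) = 13/209115 + √377/627345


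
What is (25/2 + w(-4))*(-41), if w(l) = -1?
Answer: -943/2 ≈ -471.50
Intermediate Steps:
(25/2 + w(-4))*(-41) = (25/2 - 1)*(-41) = (23/2)*(-41) = -943/2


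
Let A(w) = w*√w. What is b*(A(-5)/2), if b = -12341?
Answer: 61705*I*√5/2 ≈ 68988.0*I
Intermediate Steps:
A(w) = w^(3/2)
b*(A(-5)/2) = -12341*(-5)^(3/2)/2 = -12341*(-5*I*√5)/2 = -(-61705)*I*√5/2 = 61705*I*√5/2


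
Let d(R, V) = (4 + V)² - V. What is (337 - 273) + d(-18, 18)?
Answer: 530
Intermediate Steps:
(337 - 273) + d(-18, 18) = (337 - 273) + ((4 + 18)² - 1*18) = 64 + (22² - 18) = 64 + (484 - 18) = 64 + 466 = 530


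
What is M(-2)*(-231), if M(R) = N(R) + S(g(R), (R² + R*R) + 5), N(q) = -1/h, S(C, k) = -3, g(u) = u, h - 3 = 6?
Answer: 2156/3 ≈ 718.67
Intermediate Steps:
h = 9 (h = 3 + 6 = 9)
N(q) = -⅑ (N(q) = -1/9 = -1*⅑ = -⅑)
M(R) = -28/9 (M(R) = -⅑ - 3 = -28/9)
M(-2)*(-231) = -28/9*(-231) = 2156/3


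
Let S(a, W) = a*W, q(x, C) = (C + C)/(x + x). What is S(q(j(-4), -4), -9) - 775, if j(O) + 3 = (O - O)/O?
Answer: -787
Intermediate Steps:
j(O) = -3 (j(O) = -3 + (O - O)/O = -3 + 0/O = -3 + 0 = -3)
q(x, C) = C/x (q(x, C) = (2*C)/((2*x)) = (2*C)*(1/(2*x)) = C/x)
S(a, W) = W*a
S(q(j(-4), -4), -9) - 775 = -(-36)/(-3) - 775 = -(-36)*(-1)/3 - 775 = -9*4/3 - 775 = -12 - 775 = -787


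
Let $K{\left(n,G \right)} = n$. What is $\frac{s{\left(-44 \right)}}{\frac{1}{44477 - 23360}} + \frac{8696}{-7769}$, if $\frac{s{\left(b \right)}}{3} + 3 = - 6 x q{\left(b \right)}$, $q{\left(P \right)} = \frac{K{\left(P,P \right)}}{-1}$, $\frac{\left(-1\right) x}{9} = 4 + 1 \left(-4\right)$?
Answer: $- \frac{1476530453}{7769} \approx -1.9005 \cdot 10^{5}$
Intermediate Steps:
$x = 0$ ($x = - 9 \left(4 + 1 \left(-4\right)\right) = - 9 \left(4 - 4\right) = \left(-9\right) 0 = 0$)
$q{\left(P \right)} = - P$ ($q{\left(P \right)} = \frac{P}{-1} = P \left(-1\right) = - P$)
$s{\left(b \right)} = -9$ ($s{\left(b \right)} = -9 + 3 \left(-6\right) 0 \left(- b\right) = -9 + 3 \cdot 0 \left(- b\right) = -9 + 3 \cdot 0 = -9 + 0 = -9$)
$\frac{s{\left(-44 \right)}}{\frac{1}{44477 - 23360}} + \frac{8696}{-7769} = - \frac{9}{\frac{1}{44477 - 23360}} + \frac{8696}{-7769} = - \frac{9}{\frac{1}{21117}} + 8696 \left(- \frac{1}{7769}\right) = - 9 \frac{1}{\frac{1}{21117}} - \frac{8696}{7769} = \left(-9\right) 21117 - \frac{8696}{7769} = -190053 - \frac{8696}{7769} = - \frac{1476530453}{7769}$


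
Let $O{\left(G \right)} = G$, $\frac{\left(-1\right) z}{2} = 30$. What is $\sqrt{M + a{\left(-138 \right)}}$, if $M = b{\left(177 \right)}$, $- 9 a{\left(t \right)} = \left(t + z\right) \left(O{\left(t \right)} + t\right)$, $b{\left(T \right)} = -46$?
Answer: $i \sqrt{6118} \approx 78.218 i$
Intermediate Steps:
$z = -60$ ($z = \left(-2\right) 30 = -60$)
$a{\left(t \right)} = - \frac{2 t \left(-60 + t\right)}{9}$ ($a{\left(t \right)} = - \frac{\left(t - 60\right) \left(t + t\right)}{9} = - \frac{\left(-60 + t\right) 2 t}{9} = - \frac{2 t \left(-60 + t\right)}{9}$)
$M = -46$
$\sqrt{M + a{\left(-138 \right)}} = \sqrt{-46 + \frac{2}{9} \left(-138\right) \left(60 - -138\right)} = \sqrt{-46 + \frac{2}{9} \left(-138\right) \left(60 + 138\right)} = \sqrt{-46 + \frac{2}{9} \left(-138\right) 198} = \sqrt{-46 - 6072} = \sqrt{-6118} = i \sqrt{6118}$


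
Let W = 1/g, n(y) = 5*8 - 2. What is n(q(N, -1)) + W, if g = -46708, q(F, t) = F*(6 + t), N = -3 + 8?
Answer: 1774903/46708 ≈ 38.000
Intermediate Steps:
N = 5
n(y) = 38 (n(y) = 40 - 2 = 38)
W = -1/46708 (W = 1/(-46708) = -1/46708 ≈ -2.1410e-5)
n(q(N, -1)) + W = 38 - 1/46708 = 1774903/46708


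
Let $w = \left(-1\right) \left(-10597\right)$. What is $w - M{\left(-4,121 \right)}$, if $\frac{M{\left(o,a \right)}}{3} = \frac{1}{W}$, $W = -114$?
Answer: $\frac{402687}{38} \approx 10597.0$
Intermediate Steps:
$M{\left(o,a \right)} = - \frac{1}{38}$ ($M{\left(o,a \right)} = \frac{3}{-114} = 3 \left(- \frac{1}{114}\right) = - \frac{1}{38}$)
$w = 10597$
$w - M{\left(-4,121 \right)} = 10597 - - \frac{1}{38} = 10597 + \frac{1}{38} = \frac{402687}{38}$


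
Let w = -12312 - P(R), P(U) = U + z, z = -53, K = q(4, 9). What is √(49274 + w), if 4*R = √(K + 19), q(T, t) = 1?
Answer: √(148060 - 2*√5)/2 ≈ 192.39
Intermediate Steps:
K = 1
R = √5/2 (R = √(1 + 19)/4 = √20/4 = (2*√5)/4 = √5/2 ≈ 1.1180)
P(U) = -53 + U (P(U) = U - 53 = -53 + U)
w = -12259 - √5/2 (w = -12312 - (-53 + √5/2) = -12312 + (53 - √5/2) = -12259 - √5/2 ≈ -12260.)
√(49274 + w) = √(49274 + (-12259 - √5/2)) = √(37015 - √5/2)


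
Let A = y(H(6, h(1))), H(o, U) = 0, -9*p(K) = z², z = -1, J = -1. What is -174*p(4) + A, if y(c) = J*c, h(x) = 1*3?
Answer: 58/3 ≈ 19.333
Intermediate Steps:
h(x) = 3
p(K) = -⅑ (p(K) = -⅑*(-1)² = -⅑*1 = -⅑)
y(c) = -c
A = 0 (A = -1*0 = 0)
-174*p(4) + A = -174*(-⅑) + 0 = 58/3 + 0 = 58/3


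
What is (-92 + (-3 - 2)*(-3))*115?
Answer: -8855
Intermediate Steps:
(-92 + (-3 - 2)*(-3))*115 = (-92 - 5*(-3))*115 = (-92 + 15)*115 = -77*115 = -8855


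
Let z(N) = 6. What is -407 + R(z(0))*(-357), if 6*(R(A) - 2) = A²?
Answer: -3263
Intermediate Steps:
R(A) = 2 + A²/6
-407 + R(z(0))*(-357) = -407 + (2 + (⅙)*6²)*(-357) = -407 + (2 + (⅙)*36)*(-357) = -407 + (2 + 6)*(-357) = -407 + 8*(-357) = -407 - 2856 = -3263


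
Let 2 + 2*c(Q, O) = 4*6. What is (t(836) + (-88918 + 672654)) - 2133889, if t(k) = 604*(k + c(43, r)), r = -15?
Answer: -1038565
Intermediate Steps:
c(Q, O) = 11 (c(Q, O) = -1 + (4*6)/2 = -1 + (½)*24 = -1 + 12 = 11)
t(k) = 6644 + 604*k (t(k) = 604*(k + 11) = 604*(11 + k) = 6644 + 604*k)
(t(836) + (-88918 + 672654)) - 2133889 = ((6644 + 604*836) + (-88918 + 672654)) - 2133889 = ((6644 + 504944) + 583736) - 2133889 = (511588 + 583736) - 2133889 = 1095324 - 2133889 = -1038565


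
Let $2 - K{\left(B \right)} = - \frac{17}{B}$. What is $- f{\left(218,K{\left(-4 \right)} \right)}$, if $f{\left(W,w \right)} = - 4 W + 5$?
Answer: $867$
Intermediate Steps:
$K{\left(B \right)} = 2 + \frac{17}{B}$ ($K{\left(B \right)} = 2 - - \frac{17}{B} = 2 + \frac{17}{B}$)
$f{\left(W,w \right)} = 5 - 4 W$
$- f{\left(218,K{\left(-4 \right)} \right)} = - (5 - 872) = \left(-1\right) \left(-867\right) = 867$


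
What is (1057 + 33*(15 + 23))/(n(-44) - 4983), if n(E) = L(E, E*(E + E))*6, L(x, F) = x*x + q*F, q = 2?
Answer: 2311/53097 ≈ 0.043524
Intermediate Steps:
L(x, F) = x² + 2*F (L(x, F) = x*x + 2*F = x² + 2*F)
n(E) = 30*E² (n(E) = (E² + 2*(E*(E + E)))*6 = (E² + 2*(E*(2*E)))*6 = (E² + 2*(2*E²))*6 = (E² + 4*E²)*6 = (5*E²)*6 = 30*E²)
(1057 + 33*(15 + 23))/(n(-44) - 4983) = (1057 + 33*(15 + 23))/(30*(-44)² - 4983) = (1057 + 33*38)/(30*1936 - 4983) = (1057 + 1254)/(58080 - 4983) = 2311/53097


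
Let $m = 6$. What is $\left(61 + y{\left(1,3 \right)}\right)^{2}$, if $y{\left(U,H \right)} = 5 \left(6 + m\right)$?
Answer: $14641$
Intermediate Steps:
$y{\left(U,H \right)} = 60$ ($y{\left(U,H \right)} = 5 \left(6 + 6\right) = 5 \cdot 12 = 60$)
$\left(61 + y{\left(1,3 \right)}\right)^{2} = \left(61 + 60\right)^{2} = 121^{2} = 14641$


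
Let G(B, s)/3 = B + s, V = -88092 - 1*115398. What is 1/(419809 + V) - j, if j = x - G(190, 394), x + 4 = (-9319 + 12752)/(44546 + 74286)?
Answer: 45138325176153/25705619408 ≈ 1756.0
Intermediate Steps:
V = -203490 (V = -88092 - 115398 = -203490)
G(B, s) = 3*B + 3*s (G(B, s) = 3*(B + s) = 3*B + 3*s)
x = -471895/118832 (x = -4 + (-9319 + 12752)/(44546 + 74286) = -4 + 3433/118832 = -471895/118832 ≈ -3.9711)
j = -208665559/118832 (j = -471895/118832 - (3*190 + 3*394) = -471895/118832 - (570 + 1182) = -471895/118832 - 1*1752 = -471895/118832 - 1752 = -208665559/118832 ≈ -1756.0)
1/(419809 + V) - j = 1/(419809 - 203490) - 1*(-208665559/118832) = 1/216319 + 208665559/118832 = 45138325176153/25705619408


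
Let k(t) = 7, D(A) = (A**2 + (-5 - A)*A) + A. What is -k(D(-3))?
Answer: -7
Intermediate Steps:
D(A) = A + A**2 + A*(-5 - A) (D(A) = (A**2 + A*(-5 - A)) + A = A + A**2 + A*(-5 - A))
-k(D(-3)) = -1*7 = -7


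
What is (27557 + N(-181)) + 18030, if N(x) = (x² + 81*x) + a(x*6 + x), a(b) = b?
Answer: 62420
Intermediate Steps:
N(x) = x² + 88*x (N(x) = (x² + 81*x) + (x*6 + x) = (x² + 81*x) + (6*x + x) = (x² + 81*x) + 7*x = x² + 88*x)
(27557 + N(-181)) + 18030 = (27557 - 181*(88 - 181)) + 18030 = (27557 - 181*(-93)) + 18030 = (27557 + 16833) + 18030 = 44390 + 18030 = 62420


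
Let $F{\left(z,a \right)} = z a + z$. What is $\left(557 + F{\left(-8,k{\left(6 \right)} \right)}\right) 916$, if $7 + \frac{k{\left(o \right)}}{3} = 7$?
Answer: $502884$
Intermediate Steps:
$k{\left(o \right)} = 0$ ($k{\left(o \right)} = -21 + 3 \cdot 7 = -21 + 21 = 0$)
$F{\left(z,a \right)} = z + a z$ ($F{\left(z,a \right)} = a z + z = z + a z$)
$\left(557 + F{\left(-8,k{\left(6 \right)} \right)}\right) 916 = \left(557 - 8 \left(1 + 0\right)\right) 916 = \left(557 - 8\right) 916 = 549 \cdot 916 = 502884$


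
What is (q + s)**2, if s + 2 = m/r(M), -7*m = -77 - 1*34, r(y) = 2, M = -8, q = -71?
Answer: 829921/196 ≈ 4234.3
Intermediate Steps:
m = 111/7 (m = -(-77 - 1*34)/7 = -(-77 - 34)/7 = -1/7*(-111) = 111/7 ≈ 15.857)
s = 83/14 (s = -2 + (111/7)/2 = -2 + (111/7)*(1/2) = -2 + 111/14 = 83/14 ≈ 5.9286)
(q + s)**2 = (-71 + 83/14)**2 = (-911/14)**2 = 829921/196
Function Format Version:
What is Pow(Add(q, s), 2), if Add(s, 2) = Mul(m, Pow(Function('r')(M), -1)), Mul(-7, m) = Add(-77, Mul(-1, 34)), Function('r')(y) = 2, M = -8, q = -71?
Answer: Rational(829921, 196) ≈ 4234.3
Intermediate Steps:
m = Rational(111, 7) (m = Mul(Rational(-1, 7), Add(-77, Mul(-1, 34))) = Mul(Rational(-1, 7), Add(-77, -34)) = Mul(Rational(-1, 7), -111) = Rational(111, 7) ≈ 15.857)
s = Rational(83, 14) (s = Add(-2, Mul(Rational(111, 7), Pow(2, -1))) = Add(-2, Mul(Rational(111, 7), Rational(1, 2))) = Add(-2, Rational(111, 14)) = Rational(83, 14) ≈ 5.9286)
Pow(Add(q, s), 2) = Pow(Add(-71, Rational(83, 14)), 2) = Pow(Rational(-911, 14), 2) = Rational(829921, 196)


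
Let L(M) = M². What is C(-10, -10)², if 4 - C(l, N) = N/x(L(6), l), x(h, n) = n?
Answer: 9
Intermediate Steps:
C(l, N) = 4 - N/l
C(-10, -10)² = (4 - 1*(-10)/(-10))² = (4 - 1*(-10)*(-⅒))² = (4 - 1)² = 3² = 9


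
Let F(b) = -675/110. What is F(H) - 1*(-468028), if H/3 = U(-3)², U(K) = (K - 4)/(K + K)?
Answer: 10296481/22 ≈ 4.6802e+5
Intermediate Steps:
U(K) = (-4 + K)/(2*K) (U(K) = (-4 + K)/((2*K)) = (-4 + K)*(1/(2*K)) = (-4 + K)/(2*K))
H = 49/12 (H = 3*((½)*(-4 - 3)/(-3))² = 3*((½)*(-⅓)*(-7))² = 3*(7/6)² = 3*(49/36) = 49/12 ≈ 4.0833)
F(b) = -135/22 (F(b) = -675*1/110 = -135/22)
F(H) - 1*(-468028) = -135/22 - 1*(-468028) = -135/22 + 468028 = 10296481/22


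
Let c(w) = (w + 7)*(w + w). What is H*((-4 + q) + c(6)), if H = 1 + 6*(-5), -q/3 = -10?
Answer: -5278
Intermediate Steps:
q = 30 (q = -3*(-10) = 30)
H = -29 (H = 1 - 30 = -29)
c(w) = 2*w*(7 + w) (c(w) = (7 + w)*(2*w) = 2*w*(7 + w))
H*((-4 + q) + c(6)) = -29*((-4 + 30) + 2*6*(7 + 6)) = -29*(26 + 2*6*13) = -29*(26 + 156) = -29*182 = -5278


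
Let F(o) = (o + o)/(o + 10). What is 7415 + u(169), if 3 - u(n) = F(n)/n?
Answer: 1327820/179 ≈ 7418.0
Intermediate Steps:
F(o) = 2*o/(10 + o) (F(o) = (2*o)/(10 + o) = 2*o/(10 + o))
u(n) = 3 - 2/(10 + n) (u(n) = 3 - 2*n/(10 + n)/n = 3 - 2/(10 + n))
7415 + u(169) = 7415 + (28 + 3*169)/(10 + 169) = 7415 + (28 + 507)/179 = 7415 + (1/179)*535 = 7415 + 535/179 = 1327820/179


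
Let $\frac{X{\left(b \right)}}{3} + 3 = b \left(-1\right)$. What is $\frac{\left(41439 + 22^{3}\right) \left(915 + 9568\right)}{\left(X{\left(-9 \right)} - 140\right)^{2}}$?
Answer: $\frac{546028021}{14884} \approx 36686.0$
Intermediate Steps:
$X{\left(b \right)} = -9 - 3 b$ ($X{\left(b \right)} = -9 + 3 b \left(-1\right) = -9 + 3 \left(- b\right) = -9 - 3 b$)
$\frac{\left(41439 + 22^{3}\right) \left(915 + 9568\right)}{\left(X{\left(-9 \right)} - 140\right)^{2}} = \frac{\left(41439 + 22^{3}\right) \left(915 + 9568\right)}{\left(\left(-9 - -27\right) - 140\right)^{2}} = \frac{\left(41439 + 10648\right) 10483}{\left(\left(-9 + 27\right) - 140\right)^{2}} = \frac{52087 \cdot 10483}{\left(18 - 140\right)^{2}} = \frac{546028021}{\left(-122\right)^{2}} = \frac{546028021}{14884}$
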